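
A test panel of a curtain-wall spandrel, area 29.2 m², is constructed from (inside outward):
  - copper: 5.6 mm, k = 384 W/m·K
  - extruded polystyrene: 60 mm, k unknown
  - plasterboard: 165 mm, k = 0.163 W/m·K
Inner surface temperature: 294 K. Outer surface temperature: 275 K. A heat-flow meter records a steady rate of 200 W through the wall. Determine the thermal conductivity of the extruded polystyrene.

k ≈ 0.0341 W/(m·K)

Thermal resistances in series:
R_copper = L/(kA) = 0.0056/(384×29.2) = 4.994×10^-7 K/W
R_plasterboard = L/(kA) = 0.165/(0.163×29.2) = 0.03467 K/W
Sum of known resistances R_other = 0.03467 K/W
Total R = ΔT/Q = 19/200 = 0.095 K/W
R_extruded polystyrene = R_total − R_other = 0.06033 K/W
k = L/(R·A) = 0.06/(0.06033×29.2)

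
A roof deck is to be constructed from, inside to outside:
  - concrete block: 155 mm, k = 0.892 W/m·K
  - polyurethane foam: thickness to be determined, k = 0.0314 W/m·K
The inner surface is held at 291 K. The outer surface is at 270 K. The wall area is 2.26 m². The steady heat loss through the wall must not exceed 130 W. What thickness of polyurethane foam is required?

L ≈ 6.01 mm

Using the resistance-network approach (series):
R_concrete block = L/(kA) = 0.155/(0.892×2.26) = 0.07689 K/W
Sum of the known resistances R_other = 0.07689 K/W
Required total resistance R_tot = ΔT/Q_allow = 21/130 = 0.1615 K/W
R_polyurethane foam = R_tot − R_other = 0.08465 K/W
L = R·k·A = 0.08465×0.0314×2.26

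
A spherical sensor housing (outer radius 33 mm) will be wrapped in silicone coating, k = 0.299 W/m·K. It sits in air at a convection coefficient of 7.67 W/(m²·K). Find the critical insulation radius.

For a sphere r_cr = 2k/h = 2×0.299/7.67
r_cr = 78 mm; since the bare radius (33 mm) is below r_cr, adding a thin layer of insulation will *increase* heat loss.

r_cr ≈ 78 mm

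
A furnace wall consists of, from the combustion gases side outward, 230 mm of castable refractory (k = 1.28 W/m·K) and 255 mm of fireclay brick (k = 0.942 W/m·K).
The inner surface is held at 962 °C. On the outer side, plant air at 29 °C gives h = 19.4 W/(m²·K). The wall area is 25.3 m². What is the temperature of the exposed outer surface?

Treating each layer as a thermal resistance in series:
R_castable refractory = L/(kA) = 0.23/(1.28×25.3) = 0.007102 K/W
R_fireclay brick = L/(kA) = 0.255/(0.942×25.3) = 0.0107 K/W
R_outer film = 1/(h_o·A) = 1/(19.4×25.3) = 0.002037 K/W
R_total = 0.01984 K/W;  Q = ΔT/R_total = 933/0.01984 = 47030 W
T_interface = T_inner − Q·ΣR(inner→interface) = 962 − 47000×0.0178

T ≈ 125 °C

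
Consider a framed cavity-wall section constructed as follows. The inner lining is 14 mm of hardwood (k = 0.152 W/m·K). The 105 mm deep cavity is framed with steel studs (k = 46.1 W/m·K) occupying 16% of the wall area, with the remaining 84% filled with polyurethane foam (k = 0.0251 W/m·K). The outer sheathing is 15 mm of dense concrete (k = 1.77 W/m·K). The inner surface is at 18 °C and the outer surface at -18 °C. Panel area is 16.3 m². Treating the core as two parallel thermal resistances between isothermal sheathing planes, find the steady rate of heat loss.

Q ≈ 5110 W

Sheathing layers in series; stud and cavity paths in parallel between them.
R_inner = 0.014/(0.152×16.3) = 0.005651 K/W
R_stud  = 0.105/(46.1×0.16×16.3) = 8.733×10^-4 K/W
R_cav   = 0.105/(0.0251×0.84×16.3) = 0.3055 K/W
1/R_core = 1/R_stud + 1/R_cav → R_core = 8.708×10^-4 K/W
R_outer = 0.015/(1.77×16.3) = 5.199×10^-4 K/W
R_total = 0.007041 K/W
Q = ΔT/R_total = 36/0.007041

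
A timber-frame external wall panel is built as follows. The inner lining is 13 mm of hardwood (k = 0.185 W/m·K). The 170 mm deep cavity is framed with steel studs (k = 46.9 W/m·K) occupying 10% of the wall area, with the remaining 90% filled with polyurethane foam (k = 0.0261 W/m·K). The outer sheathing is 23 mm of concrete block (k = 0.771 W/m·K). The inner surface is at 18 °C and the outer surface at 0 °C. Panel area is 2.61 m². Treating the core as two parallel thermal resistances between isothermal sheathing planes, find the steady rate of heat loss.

Sheathing layers in series; stud and cavity paths in parallel between them.
R_inner = 0.013/(0.185×2.61) = 0.02692 K/W
R_stud  = 0.17/(46.9×0.1×2.61) = 0.01389 K/W
R_cav   = 0.17/(0.0261×0.9×2.61) = 2.773 K/W
1/R_core = 1/R_stud + 1/R_cav → R_core = 0.01382 K/W
R_outer = 0.023/(0.771×2.61) = 0.01143 K/W
R_total = 0.05217 K/W
Q = ΔT/R_total = 18/0.05217

Q ≈ 345 W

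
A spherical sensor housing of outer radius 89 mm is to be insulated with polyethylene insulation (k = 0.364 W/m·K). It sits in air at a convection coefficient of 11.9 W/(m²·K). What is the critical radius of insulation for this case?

r_cr ≈ 61.2 mm

For a sphere r_cr = 2k/h = 2×0.364/11.9
r_cr = 61.2 mm; since the bare radius (89 mm) is above r_cr, any added insulation will reduce heat loss.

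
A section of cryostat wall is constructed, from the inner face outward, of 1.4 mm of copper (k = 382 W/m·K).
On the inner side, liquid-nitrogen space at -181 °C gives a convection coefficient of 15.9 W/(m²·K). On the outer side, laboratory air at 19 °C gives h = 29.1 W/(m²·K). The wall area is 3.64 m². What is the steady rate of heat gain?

Q ≈ 7490 W

Thermal resistances in series:
R_inner film = 1/(h_i·A) = 1/(15.9×3.64) = 0.01728 K/W
R_copper = L/(kA) = 0.0014/(382×3.64) = 1.007×10^-6 K/W
R_outer film = 1/(h_o·A) = 1/(29.1×3.64) = 0.009441 K/W
R_total = 0.02672 K/W
Q = ΔT / R_total = 200 / 0.02672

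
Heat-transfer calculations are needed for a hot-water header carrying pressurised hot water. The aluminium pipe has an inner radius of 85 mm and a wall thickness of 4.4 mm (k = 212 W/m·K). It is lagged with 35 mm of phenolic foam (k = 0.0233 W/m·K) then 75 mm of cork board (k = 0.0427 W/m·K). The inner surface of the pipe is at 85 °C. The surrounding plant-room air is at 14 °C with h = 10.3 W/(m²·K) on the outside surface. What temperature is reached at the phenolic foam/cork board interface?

T ≈ 45.9 °C

For a radial system each layer contributes R = ln(r_out/r_in)/(2πkL); films add R = 1/(hA).
R_aluminium pipe wall = ln(89.4/85)/(2π×212×1) = 3.789×10^-5 K/W
R_phenolic foam = ln(124.4/89.4)/(2π×0.0233×1) = 2.257 K/W
R_cork board = ln(199.4/124.4)/(2π×0.0427×1) = 1.759 K/W
R_outer film = 1/(h_o·2πr_oL) = 1/(10.3×2π×0.1994×1) = 0.07749 K/W
R_total = 4.093 K/W
Q = ΔT/R_total = 71/4.093
Q = 17.3 W/m
T_interface = T_inner − Q·ΣR(inner→interface) = 85 − 17.3×2.257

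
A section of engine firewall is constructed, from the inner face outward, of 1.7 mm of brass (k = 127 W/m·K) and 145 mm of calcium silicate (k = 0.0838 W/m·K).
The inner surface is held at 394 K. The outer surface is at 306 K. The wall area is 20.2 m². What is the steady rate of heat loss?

Thermal resistances in series:
R_brass = L/(kA) = 0.0017/(127×20.2) = 6.627×10^-7 K/W
R_calcium silicate = L/(kA) = 0.145/(0.0838×20.2) = 0.08566 K/W
R_total = 0.08566 K/W
Q = ΔT / R_total = 88 / 0.08566

Q ≈ 1030 W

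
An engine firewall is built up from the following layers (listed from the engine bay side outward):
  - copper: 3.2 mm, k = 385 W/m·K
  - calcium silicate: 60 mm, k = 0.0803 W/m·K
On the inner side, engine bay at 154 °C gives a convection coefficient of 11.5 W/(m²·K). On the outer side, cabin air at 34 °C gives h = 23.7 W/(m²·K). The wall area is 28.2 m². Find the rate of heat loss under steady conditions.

Q ≈ 3860 W

Model the wall as resistances in series:
R_inner film = 1/(h_i·A) = 1/(11.5×28.2) = 0.003084 K/W
R_copper = L/(kA) = 0.0032/(385×28.2) = 2.947×10^-7 K/W
R_calcium silicate = L/(kA) = 0.06/(0.0803×28.2) = 0.0265 K/W
R_outer film = 1/(h_o·A) = 1/(23.7×28.2) = 0.001496 K/W
R_total = 0.03108 K/W
Q = ΔT / R_total = 120 / 0.03108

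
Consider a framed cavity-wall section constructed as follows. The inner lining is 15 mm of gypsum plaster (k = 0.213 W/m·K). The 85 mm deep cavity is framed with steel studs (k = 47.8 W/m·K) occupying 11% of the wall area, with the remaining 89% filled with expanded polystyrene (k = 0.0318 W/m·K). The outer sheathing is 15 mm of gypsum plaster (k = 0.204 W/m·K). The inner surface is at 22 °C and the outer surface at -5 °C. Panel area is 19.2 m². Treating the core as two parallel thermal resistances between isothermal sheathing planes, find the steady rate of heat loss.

Q ≈ 3240 W

Sheathing layers in series; stud and cavity paths in parallel between them.
R_inner = 0.015/(0.213×19.2) = 0.003668 K/W
R_stud  = 0.085/(47.8×0.11×19.2) = 8.42×10^-4 K/W
R_cav   = 0.085/(0.0318×0.89×19.2) = 0.1564 K/W
1/R_core = 1/R_stud + 1/R_cav → R_core = 8.375×10^-4 K/W
R_outer = 0.015/(0.204×19.2) = 0.00383 K/W
R_total = 0.008335 K/W
Q = ΔT/R_total = 27/0.008335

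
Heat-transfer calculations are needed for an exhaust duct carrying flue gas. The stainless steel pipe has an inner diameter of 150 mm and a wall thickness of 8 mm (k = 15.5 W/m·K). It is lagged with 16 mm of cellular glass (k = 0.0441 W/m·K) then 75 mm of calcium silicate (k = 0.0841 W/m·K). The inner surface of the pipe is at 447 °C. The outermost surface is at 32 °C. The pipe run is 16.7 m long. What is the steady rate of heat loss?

Q ≈ 4070 W

For a radial system each layer contributes R = ln(r_out/r_in)/(2πkL); films add R = 1/(hA).
R_stainless steel pipe wall = ln(83/75)/(2π×15.5×16.7) = 6.232×10^-5 K/W
R_cellular glass = ln(99/83)/(2π×0.0441×16.7) = 0.03809 K/W
R_calcium silicate = ln(174/99)/(2π×0.0841×16.7) = 0.06391 K/W
R_total = 0.1021 K/W
Q = ΔT/R_total = 415/0.1021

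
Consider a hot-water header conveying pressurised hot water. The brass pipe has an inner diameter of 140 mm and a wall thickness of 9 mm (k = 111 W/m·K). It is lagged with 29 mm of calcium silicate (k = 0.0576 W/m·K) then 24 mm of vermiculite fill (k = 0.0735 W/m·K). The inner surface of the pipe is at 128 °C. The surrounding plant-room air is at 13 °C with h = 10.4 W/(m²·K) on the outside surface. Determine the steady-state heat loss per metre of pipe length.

Radial resistances (cylindrical: R_cond = ln(r_o/r_i)/(2πkL), R_conv = 1/(h·2πrL)):
R_brass pipe wall = ln(79/70)/(2π×111×1) = 1.734×10^-4 K/W
R_calcium silicate = ln(108/79)/(2π×0.0576×1) = 0.864 K/W
R_vermiculite fill = ln(132/108)/(2π×0.0735×1) = 0.4345 K/W
R_outer film = 1/(h_o·2πr_oL) = 1/(10.4×2π×0.132×1) = 0.1159 K/W
R_total = 1.415 K/W
Q = ΔT/R_total = 115/1.415

q′ ≈ 81.3 W/m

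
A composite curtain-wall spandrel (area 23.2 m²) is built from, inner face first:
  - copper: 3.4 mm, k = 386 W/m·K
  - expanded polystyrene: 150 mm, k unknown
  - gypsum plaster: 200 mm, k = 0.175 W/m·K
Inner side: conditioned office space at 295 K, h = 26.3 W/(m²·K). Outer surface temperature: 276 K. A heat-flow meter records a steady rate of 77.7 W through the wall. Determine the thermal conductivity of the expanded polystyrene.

k ≈ 0.0334 W/(m·K)

Treating each layer as a thermal resistance in series:
R_inner film = 1/(h_i·A) = 1/(26.3×23.2) = 0.001639 K/W
R_copper = L/(kA) = 0.0034/(386×23.2) = 3.797×10^-7 K/W
R_gypsum plaster = L/(kA) = 0.2/(0.175×23.2) = 0.04926 K/W
Sum of known resistances R_other = 0.0509 K/W
Total R = ΔT/Q = 19/77.7 = 0.2445 K/W
R_expanded polystyrene = R_total − R_other = 0.1936 K/W
k = L/(R·A) = 0.15/(0.1936×23.2)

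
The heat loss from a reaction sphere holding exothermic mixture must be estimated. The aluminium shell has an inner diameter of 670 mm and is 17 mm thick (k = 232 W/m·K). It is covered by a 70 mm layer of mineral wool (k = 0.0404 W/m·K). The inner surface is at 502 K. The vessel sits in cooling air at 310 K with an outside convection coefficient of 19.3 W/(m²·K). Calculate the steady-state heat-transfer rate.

Q ≈ 202 W

Each spherical layer contributes R = (1/r_i − 1/r_o)/(4πk):
R_aluminium shell = (1/0.335 − 1/0.352)/(4π×232) = 4.945×10^-5 K/W
R_mineral wool = (1/0.352 − 1/0.422)/(4π×0.0404) = 0.9282 K/W
R_outer film = 1/(h·4πr_o²) = 1/(19.3×4π×0.422²) = 0.02315 K/W
R_total = 0.9514 K/W
Q = ΔT/R_total = 192/0.9514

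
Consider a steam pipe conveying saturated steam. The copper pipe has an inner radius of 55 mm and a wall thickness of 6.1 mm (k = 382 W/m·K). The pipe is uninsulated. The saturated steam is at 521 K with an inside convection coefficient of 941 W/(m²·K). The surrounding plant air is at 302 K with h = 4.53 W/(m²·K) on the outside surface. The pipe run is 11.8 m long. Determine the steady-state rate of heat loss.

Per-layer cylindrical resistances, series-summed:
R_inner film = 1/(h_i·2πr₁L) = 1/(941×2π×0.055×11.8) = 2.606×10^-4 K/W
R_copper pipe wall = ln(61.1/55)/(2π×382×11.8) = 3.714×10^-6 K/W
R_outer film = 1/(h_o·2πr_oL) = 1/(4.53×2π×0.0611×11.8) = 0.04873 K/W
R_total = 0.04899 K/W
Q = ΔT/R_total = 219/0.04899

Q ≈ 4470 W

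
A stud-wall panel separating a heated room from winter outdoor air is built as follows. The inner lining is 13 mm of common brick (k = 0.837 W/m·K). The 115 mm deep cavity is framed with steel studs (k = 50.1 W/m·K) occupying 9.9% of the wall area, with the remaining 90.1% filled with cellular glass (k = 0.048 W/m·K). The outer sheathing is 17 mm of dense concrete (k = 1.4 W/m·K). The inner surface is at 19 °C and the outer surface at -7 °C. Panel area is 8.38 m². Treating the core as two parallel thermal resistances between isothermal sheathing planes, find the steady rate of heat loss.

Sheathing layers in series; stud and cavity paths in parallel between them.
R_inner = 0.013/(0.837×8.38) = 0.001853 K/W
R_stud  = 0.115/(50.1×0.099×8.38) = 0.002767 K/W
R_cav   = 0.115/(0.048×0.901×8.38) = 0.3173 K/W
1/R_core = 1/R_stud + 1/R_cav → R_core = 0.002743 K/W
R_outer = 0.017/(1.4×8.38) = 0.001449 K/W
R_total = 0.006045 K/W
Q = ΔT/R_total = 26/0.006045

Q ≈ 4300 W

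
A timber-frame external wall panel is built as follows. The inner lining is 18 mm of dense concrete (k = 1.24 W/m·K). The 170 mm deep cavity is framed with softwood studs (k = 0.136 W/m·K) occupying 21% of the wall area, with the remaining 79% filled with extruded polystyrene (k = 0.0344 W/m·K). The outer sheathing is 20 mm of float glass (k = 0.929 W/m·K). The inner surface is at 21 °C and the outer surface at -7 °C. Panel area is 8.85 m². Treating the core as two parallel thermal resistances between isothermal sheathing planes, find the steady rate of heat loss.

Q ≈ 80.3 W

Sheathing layers in series; stud and cavity paths in parallel between them.
R_inner = 0.018/(1.24×8.85) = 0.00164 K/W
R_stud  = 0.17/(0.136×0.21×8.85) = 0.6726 K/W
R_cav   = 0.17/(0.0344×0.79×8.85) = 0.7068 K/W
1/R_core = 1/R_stud + 1/R_cav → R_core = 0.3446 K/W
R_outer = 0.02/(0.929×8.85) = 0.002433 K/W
R_total = 0.3487 K/W
Q = ΔT/R_total = 28/0.3487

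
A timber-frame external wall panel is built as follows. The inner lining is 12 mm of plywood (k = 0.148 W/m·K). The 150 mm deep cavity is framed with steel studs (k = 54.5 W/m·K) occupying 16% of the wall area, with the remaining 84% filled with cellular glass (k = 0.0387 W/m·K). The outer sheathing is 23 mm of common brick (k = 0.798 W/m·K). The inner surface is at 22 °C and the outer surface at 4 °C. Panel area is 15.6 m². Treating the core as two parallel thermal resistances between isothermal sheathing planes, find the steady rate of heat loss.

Sheathing layers in series; stud and cavity paths in parallel between them.
R_inner = 0.012/(0.148×15.6) = 0.005198 K/W
R_stud  = 0.15/(54.5×0.16×15.6) = 0.001103 K/W
R_cav   = 0.15/(0.0387×0.84×15.6) = 0.2958 K/W
1/R_core = 1/R_stud + 1/R_cav → R_core = 0.001099 K/W
R_outer = 0.023/(0.798×15.6) = 0.001848 K/W
R_total = 0.008144 K/W
Q = ΔT/R_total = 18/0.008144

Q ≈ 2210 W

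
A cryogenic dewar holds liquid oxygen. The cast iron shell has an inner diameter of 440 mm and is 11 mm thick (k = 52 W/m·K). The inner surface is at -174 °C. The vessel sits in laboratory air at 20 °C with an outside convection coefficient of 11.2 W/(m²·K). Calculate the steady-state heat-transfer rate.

Each spherical layer contributes R = (1/r_i − 1/r_o)/(4πk):
R_cast iron shell = (1/0.22 − 1/0.231)/(4π×52) = 3.312×10^-4 K/W
R_outer film = 1/(h·4πr_o²) = 1/(11.2×4π×0.231²) = 0.1332 K/W
R_total = 0.1335 K/W
Q = ΔT/R_total = 194/0.1335

Q ≈ 1450 W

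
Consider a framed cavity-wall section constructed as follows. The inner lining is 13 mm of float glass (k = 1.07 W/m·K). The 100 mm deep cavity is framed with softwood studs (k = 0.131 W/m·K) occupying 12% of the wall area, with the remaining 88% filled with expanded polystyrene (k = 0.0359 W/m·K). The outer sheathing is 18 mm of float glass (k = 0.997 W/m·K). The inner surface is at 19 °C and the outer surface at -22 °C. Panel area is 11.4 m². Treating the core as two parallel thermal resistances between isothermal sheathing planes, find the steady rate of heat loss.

Sheathing layers in series; stud and cavity paths in parallel between them.
R_inner = 0.013/(1.07×11.4) = 0.001066 K/W
R_stud  = 0.1/(0.131×0.12×11.4) = 0.558 K/W
R_cav   = 0.1/(0.0359×0.88×11.4) = 0.2777 K/W
1/R_core = 1/R_stud + 1/R_cav → R_core = 0.1854 K/W
R_outer = 0.018/(0.997×11.4) = 0.001584 K/W
R_total = 0.1881 K/W
Q = ΔT/R_total = 41/0.1881

Q ≈ 218 W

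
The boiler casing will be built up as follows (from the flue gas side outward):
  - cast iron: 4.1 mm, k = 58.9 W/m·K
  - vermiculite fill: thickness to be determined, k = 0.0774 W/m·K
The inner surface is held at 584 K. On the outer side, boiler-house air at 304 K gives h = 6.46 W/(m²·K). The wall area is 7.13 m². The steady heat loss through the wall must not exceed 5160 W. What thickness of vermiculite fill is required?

L ≈ 18 mm

Using the resistance-network approach (series):
R_cast iron = L/(kA) = 0.0041/(58.9×7.13) = 9.763×10^-6 K/W
R_outer film = 1/(h_o·A) = 1/(6.46×7.13) = 0.02171 K/W
Sum of the known resistances R_other = 0.02172 K/W
Required total resistance R_tot = ΔT/Q_allow = 280/5160 = 0.05426 K/W
R_vermiculite fill = R_tot − R_other = 0.03254 K/W
L = R·k·A = 0.03254×0.0774×7.13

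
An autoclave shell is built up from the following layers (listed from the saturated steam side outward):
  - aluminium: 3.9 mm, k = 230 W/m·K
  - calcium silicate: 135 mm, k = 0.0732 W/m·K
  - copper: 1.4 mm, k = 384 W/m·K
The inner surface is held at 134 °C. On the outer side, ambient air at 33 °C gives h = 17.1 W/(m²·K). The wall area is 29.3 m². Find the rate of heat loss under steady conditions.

Q ≈ 1560 W

Using the resistance-network approach (series):
R_aluminium = L/(kA) = 0.0039/(230×29.3) = 5.787×10^-7 K/W
R_calcium silicate = L/(kA) = 0.135/(0.0732×29.3) = 0.06294 K/W
R_copper = L/(kA) = 0.0014/(384×29.3) = 1.244×10^-7 K/W
R_outer film = 1/(h_o·A) = 1/(17.1×29.3) = 0.001996 K/W
R_total = 0.06494 K/W
Q = ΔT / R_total = 101 / 0.06494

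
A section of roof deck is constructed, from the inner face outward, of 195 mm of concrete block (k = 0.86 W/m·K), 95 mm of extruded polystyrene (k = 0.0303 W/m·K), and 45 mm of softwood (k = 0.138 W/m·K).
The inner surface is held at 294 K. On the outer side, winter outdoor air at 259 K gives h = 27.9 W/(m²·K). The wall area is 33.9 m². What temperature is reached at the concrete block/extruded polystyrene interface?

T ≈ 292 K

Treating each layer as a thermal resistance in series:
R_concrete block = L/(kA) = 0.195/(0.86×33.9) = 0.006689 K/W
R_extruded polystyrene = L/(kA) = 0.095/(0.0303×33.9) = 0.09249 K/W
R_softwood = L/(kA) = 0.045/(0.138×33.9) = 0.009619 K/W
R_outer film = 1/(h_o·A) = 1/(27.9×33.9) = 0.001057 K/W
R_total = 0.1099 K/W;  Q = ΔT/R_total = 35/0.1099 = 318.6 W
T_interface = T_inner − Q·ΣR(inner→interface) = 294 − 319×0.006689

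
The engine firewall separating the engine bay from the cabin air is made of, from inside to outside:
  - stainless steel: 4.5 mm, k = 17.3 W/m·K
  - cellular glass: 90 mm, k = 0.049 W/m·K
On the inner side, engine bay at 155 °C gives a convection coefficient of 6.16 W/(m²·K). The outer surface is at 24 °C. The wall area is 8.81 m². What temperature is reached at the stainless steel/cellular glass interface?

Thermal resistances in series:
R_inner film = 1/(h_i·A) = 1/(6.16×8.81) = 0.01843 K/W
R_stainless steel = L/(kA) = 0.0045/(17.3×8.81) = 2.953×10^-5 K/W
R_cellular glass = L/(kA) = 0.09/(0.049×8.81) = 0.2085 K/W
R_total = 0.2269 K/W;  Q = ΔT/R_total = 131/0.2269 = 577.2 W
T_interface = T_inner − Q·ΣR(inner→interface) = 155 − 577×0.01846

T ≈ 144 °C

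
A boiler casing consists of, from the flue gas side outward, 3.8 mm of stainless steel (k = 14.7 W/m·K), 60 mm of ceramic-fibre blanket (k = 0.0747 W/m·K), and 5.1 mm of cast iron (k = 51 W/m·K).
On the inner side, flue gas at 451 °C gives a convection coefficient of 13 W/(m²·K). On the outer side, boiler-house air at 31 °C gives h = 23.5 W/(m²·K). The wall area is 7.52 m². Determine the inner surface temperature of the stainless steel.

T ≈ 416 °C

Model the wall as resistances in series:
R_inner film = 1/(h_i·A) = 1/(13×7.52) = 0.01023 K/W
R_stainless steel = L/(kA) = 0.0038/(14.7×7.52) = 3.438×10^-5 K/W
R_ceramic-fibre blanket = L/(kA) = 0.06/(0.0747×7.52) = 0.1068 K/W
R_cast iron = L/(kA) = 0.0051/(51×7.52) = 1.33×10^-5 K/W
R_outer film = 1/(h_o·A) = 1/(23.5×7.52) = 0.005659 K/W
R_total = 0.1227 K/W;  Q = ΔT/R_total = 420/0.1227 = 3422 W
T_interface = T_inner − Q·ΣR(inner→interface) = 451 − 3420×0.01023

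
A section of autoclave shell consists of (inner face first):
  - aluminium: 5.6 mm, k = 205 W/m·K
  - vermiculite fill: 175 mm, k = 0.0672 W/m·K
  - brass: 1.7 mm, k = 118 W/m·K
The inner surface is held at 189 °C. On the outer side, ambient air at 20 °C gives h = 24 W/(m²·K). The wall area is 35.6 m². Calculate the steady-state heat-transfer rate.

Model the wall as resistances in series:
R_aluminium = L/(kA) = 0.0056/(205×35.6) = 7.673×10^-7 K/W
R_vermiculite fill = L/(kA) = 0.175/(0.0672×35.6) = 0.07315 K/W
R_brass = L/(kA) = 0.0017/(118×35.6) = 4.047×10^-7 K/W
R_outer film = 1/(h_o·A) = 1/(24×35.6) = 0.00117 K/W
R_total = 0.07432 K/W
Q = ΔT / R_total = 169 / 0.07432

Q ≈ 2270 W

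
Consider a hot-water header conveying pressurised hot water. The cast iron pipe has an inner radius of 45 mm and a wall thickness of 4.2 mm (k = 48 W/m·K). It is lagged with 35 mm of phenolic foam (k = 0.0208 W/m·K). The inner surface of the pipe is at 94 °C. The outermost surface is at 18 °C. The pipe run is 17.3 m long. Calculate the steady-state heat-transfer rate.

Q ≈ 320 W

Per-layer cylindrical resistances, series-summed:
R_cast iron pipe wall = ln(49.2/45)/(2π×48×17.3) = 1.71×10^-5 K/W
R_phenolic foam = ln(84.2/49.2)/(2π×0.0208×17.3) = 0.2376 K/W
R_total = 0.2377 K/W
Q = ΔT/R_total = 76/0.2377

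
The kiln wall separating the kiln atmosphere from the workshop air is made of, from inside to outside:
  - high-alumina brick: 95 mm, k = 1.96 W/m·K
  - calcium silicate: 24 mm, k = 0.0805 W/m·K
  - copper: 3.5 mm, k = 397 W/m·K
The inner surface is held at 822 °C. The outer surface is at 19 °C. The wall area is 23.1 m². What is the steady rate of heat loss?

Using the resistance-network approach (series):
R_high-alumina brick = L/(kA) = 0.095/(1.96×23.1) = 0.002098 K/W
R_calcium silicate = L/(kA) = 0.024/(0.0805×23.1) = 0.01291 K/W
R_copper = L/(kA) = 0.0035/(397×23.1) = 3.817×10^-7 K/W
R_total = 0.015 K/W
Q = ΔT / R_total = 803 / 0.015

Q ≈ 53500 W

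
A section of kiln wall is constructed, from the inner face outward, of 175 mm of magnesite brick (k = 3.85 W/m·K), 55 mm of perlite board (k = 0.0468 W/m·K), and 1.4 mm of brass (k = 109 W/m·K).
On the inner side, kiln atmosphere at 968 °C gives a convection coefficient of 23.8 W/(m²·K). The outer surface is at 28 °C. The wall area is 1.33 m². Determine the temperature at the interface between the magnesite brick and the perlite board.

Thermal resistances in series:
R_inner film = 1/(h_i·A) = 1/(23.8×1.33) = 0.03159 K/W
R_magnesite brick = L/(kA) = 0.175/(3.85×1.33) = 0.03418 K/W
R_perlite board = L/(kA) = 0.055/(0.0468×1.33) = 0.8836 K/W
R_brass = L/(kA) = 0.0014/(109×1.33) = 9.657×10^-6 K/W
R_total = 0.9494 K/W;  Q = ΔT/R_total = 940/0.9494 = 990.1 W
T_interface = T_inner − Q·ΣR(inner→interface) = 968 − 990×0.06577

T ≈ 903 °C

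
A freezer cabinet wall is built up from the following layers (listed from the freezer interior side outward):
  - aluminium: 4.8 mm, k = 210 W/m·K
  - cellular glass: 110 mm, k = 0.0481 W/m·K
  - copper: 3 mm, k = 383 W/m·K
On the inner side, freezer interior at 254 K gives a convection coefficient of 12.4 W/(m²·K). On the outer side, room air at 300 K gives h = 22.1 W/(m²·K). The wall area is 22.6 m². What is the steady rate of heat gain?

Model the wall as resistances in series:
R_inner film = 1/(h_i·A) = 1/(12.4×22.6) = 0.003568 K/W
R_aluminium = L/(kA) = 0.0048/(210×22.6) = 1.011×10^-6 K/W
R_cellular glass = L/(kA) = 0.11/(0.0481×22.6) = 0.1012 K/W
R_copper = L/(kA) = 0.003/(383×22.6) = 3.466×10^-7 K/W
R_outer film = 1/(h_o·A) = 1/(22.1×22.6) = 0.002002 K/W
R_total = 0.1068 K/W
Q = ΔT / R_total = 46 / 0.1068

Q ≈ 431 W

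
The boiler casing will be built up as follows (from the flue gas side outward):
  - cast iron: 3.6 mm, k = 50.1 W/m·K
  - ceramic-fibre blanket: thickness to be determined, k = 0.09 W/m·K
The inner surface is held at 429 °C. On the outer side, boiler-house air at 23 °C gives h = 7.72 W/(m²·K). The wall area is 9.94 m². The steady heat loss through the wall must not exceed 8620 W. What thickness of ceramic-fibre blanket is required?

L ≈ 30.5 mm

Model the wall as resistances in series:
R_cast iron = L/(kA) = 0.0036/(50.1×9.94) = 7.229×10^-6 K/W
R_outer film = 1/(h_o·A) = 1/(7.72×9.94) = 0.01303 K/W
Sum of the known resistances R_other = 0.01304 K/W
Required total resistance R_tot = ΔT/Q_allow = 406/8620 = 0.0471 K/W
R_ceramic-fibre blanket = R_tot − R_other = 0.03406 K/W
L = R·k·A = 0.03406×0.09×9.94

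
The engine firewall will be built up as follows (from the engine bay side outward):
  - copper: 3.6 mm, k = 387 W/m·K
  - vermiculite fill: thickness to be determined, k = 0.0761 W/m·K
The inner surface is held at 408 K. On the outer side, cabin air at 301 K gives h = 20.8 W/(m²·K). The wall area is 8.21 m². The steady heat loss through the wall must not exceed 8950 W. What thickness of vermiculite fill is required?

L ≈ 3.81 mm

Model the wall as resistances in series:
R_copper = L/(kA) = 0.0036/(387×8.21) = 1.133×10^-6 K/W
R_outer film = 1/(h_o·A) = 1/(20.8×8.21) = 0.005856 K/W
Sum of the known resistances R_other = 0.005857 K/W
Required total resistance R_tot = ΔT/Q_allow = 107/8950 = 0.01196 K/W
R_vermiculite fill = R_tot − R_other = 0.006098 K/W
L = R·k·A = 0.006098×0.0761×8.21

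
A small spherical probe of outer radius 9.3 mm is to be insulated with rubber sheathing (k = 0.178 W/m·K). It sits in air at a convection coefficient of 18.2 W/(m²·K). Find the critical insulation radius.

For a sphere r_cr = 2k/h = 2×0.178/18.2
r_cr = 19.6 mm; since the bare radius (9.3 mm) is below r_cr, adding a thin layer of insulation will *increase* heat loss.

r_cr ≈ 19.6 mm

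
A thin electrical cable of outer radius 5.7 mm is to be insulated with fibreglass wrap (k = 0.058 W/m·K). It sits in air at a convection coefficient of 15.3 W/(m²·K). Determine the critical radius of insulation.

For a cylinder r_cr = k/h = 0.058/15.3
r_cr = 3.79 mm; since the bare radius (5.7 mm) is above r_cr, any added insulation will reduce heat loss.

r_cr ≈ 3.79 mm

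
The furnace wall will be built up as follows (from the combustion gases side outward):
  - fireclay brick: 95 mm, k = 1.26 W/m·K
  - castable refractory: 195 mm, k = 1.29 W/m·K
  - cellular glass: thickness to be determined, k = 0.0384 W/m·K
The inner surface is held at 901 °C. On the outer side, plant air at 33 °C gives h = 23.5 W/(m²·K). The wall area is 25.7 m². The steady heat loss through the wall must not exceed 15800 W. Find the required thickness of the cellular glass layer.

L ≈ 43.9 mm

Model the wall as resistances in series:
R_fireclay brick = L/(kA) = 0.095/(1.26×25.7) = 0.002934 K/W
R_castable refractory = L/(kA) = 0.195/(1.29×25.7) = 0.005882 K/W
R_outer film = 1/(h_o·A) = 1/(23.5×25.7) = 0.001656 K/W
Sum of the known resistances R_other = 0.01047 K/W
Required total resistance R_tot = ΔT/Q_allow = 868/15800 = 0.05494 K/W
R_cellular glass = R_tot − R_other = 0.04447 K/W
L = R·k·A = 0.04447×0.0384×25.7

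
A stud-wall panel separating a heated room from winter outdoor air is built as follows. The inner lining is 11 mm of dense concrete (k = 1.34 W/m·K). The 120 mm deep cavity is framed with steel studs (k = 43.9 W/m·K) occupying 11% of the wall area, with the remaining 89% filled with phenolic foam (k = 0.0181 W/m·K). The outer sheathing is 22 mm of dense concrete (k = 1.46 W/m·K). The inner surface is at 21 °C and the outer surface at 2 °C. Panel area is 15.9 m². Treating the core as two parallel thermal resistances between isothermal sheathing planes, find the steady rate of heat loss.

Sheathing layers in series; stud and cavity paths in parallel between them.
R_inner = 0.011/(1.34×15.9) = 5.163×10^-4 K/W
R_stud  = 0.12/(43.9×0.11×15.9) = 0.001563 K/W
R_cav   = 0.12/(0.0181×0.89×15.9) = 0.4685 K/W
1/R_core = 1/R_stud + 1/R_cav → R_core = 0.001558 K/W
R_outer = 0.022/(1.46×15.9) = 9.477×10^-4 K/W
R_total = 0.003022 K/W
Q = ΔT/R_total = 19/0.003022

Q ≈ 6290 W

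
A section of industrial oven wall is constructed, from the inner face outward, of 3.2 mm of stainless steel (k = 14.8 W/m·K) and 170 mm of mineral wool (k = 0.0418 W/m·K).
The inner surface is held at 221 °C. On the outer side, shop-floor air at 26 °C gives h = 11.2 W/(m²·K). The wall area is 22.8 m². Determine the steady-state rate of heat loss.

Q ≈ 1070 W

Series thermal resistances:
R_stainless steel = L/(kA) = 0.0032/(14.8×22.8) = 9.483×10^-6 K/W
R_mineral wool = L/(kA) = 0.17/(0.0418×22.8) = 0.1784 K/W
R_outer film = 1/(h_o·A) = 1/(11.2×22.8) = 0.003916 K/W
R_total = 0.1823 K/W
Q = ΔT / R_total = 195 / 0.1823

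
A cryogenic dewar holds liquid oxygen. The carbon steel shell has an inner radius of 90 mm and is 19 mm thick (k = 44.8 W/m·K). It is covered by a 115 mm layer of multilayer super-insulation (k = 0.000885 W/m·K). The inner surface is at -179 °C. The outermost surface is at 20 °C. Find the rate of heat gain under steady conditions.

Radial (spherical) resistances in series:
R_carbon steel shell = (1/0.09 − 1/0.109)/(4π×44.8) = 0.00344 K/W
R_multilayer super-insulation = (1/0.109 − 1/0.224)/(4π×0.000885) = 423.5 K/W
R_total = 423.5 K/W
Q = ΔT/R_total = 199/423.5

Q ≈ 0.47 W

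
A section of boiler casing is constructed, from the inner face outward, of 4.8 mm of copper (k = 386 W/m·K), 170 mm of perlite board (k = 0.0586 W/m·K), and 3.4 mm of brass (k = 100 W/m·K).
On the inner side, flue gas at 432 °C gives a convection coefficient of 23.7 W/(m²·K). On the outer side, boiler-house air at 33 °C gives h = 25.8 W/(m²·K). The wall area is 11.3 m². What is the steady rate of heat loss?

Series thermal resistances:
R_inner film = 1/(h_i·A) = 1/(23.7×11.3) = 0.003734 K/W
R_copper = L/(kA) = 0.0048/(386×11.3) = 1.1×10^-6 K/W
R_perlite board = L/(kA) = 0.17/(0.0586×11.3) = 0.2567 K/W
R_brass = L/(kA) = 0.0034/(100×11.3) = 3.009×10^-6 K/W
R_outer film = 1/(h_o·A) = 1/(25.8×11.3) = 0.00343 K/W
R_total = 0.2639 K/W
Q = ΔT / R_total = 399 / 0.2639

Q ≈ 1510 W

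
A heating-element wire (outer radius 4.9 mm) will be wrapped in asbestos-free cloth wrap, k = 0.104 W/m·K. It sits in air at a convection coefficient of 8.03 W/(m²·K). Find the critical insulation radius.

For a cylinder r_cr = k/h = 0.104/8.03
r_cr = 13 mm; since the bare radius (4.9 mm) is below r_cr, adding a thin layer of insulation will *increase* heat loss.

r_cr ≈ 13 mm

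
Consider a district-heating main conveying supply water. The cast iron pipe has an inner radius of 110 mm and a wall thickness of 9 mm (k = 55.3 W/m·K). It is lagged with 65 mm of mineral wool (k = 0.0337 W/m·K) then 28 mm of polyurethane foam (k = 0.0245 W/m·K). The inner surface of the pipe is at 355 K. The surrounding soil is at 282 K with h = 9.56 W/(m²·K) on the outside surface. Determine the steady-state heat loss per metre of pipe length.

q′ ≈ 23.9 W/m

Cylindrical conduction, so R = ln(r₂/r₁)/(2πkL) per layer, in series:
R_cast iron pipe wall = ln(119/110)/(2π×55.3×1) = 2.263×10^-4 K/W
R_mineral wool = ln(184/119)/(2π×0.0337×1) = 2.058 K/W
R_polyurethane foam = ln(212/184)/(2π×0.0245×1) = 0.9202 K/W
R_outer film = 1/(h_o·2πr_oL) = 1/(9.56×2π×0.212×1) = 0.07853 K/W
R_total = 3.057 K/W
Q = ΔT/R_total = 73/3.057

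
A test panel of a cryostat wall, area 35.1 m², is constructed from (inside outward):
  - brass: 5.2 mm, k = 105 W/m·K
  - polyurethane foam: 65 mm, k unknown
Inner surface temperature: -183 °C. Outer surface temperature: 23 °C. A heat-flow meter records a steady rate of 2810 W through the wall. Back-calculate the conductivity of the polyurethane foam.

Model the wall as resistances in series:
R_brass = L/(kA) = 0.0052/(105×35.1) = 1.411×10^-6 K/W
Sum of known resistances R_other = 1.411×10^-6 K/W
Total R = ΔT/Q = 206/2810 = 0.07331 K/W
R_polyurethane foam = R_total − R_other = 0.07331 K/W
k = L/(R·A) = 0.065/(0.07331×35.1)

k ≈ 0.0253 W/(m·K)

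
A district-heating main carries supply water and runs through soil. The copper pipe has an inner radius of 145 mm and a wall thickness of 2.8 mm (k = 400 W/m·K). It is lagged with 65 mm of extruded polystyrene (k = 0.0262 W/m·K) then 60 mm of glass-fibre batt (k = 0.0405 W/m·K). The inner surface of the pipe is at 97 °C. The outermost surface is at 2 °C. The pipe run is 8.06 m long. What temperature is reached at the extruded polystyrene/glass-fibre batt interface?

T ≈ 31.1 °C

Per-layer cylindrical resistances, series-summed:
R_copper pipe wall = ln(147.8/145)/(2π×400×8.06) = 9.442×10^-7 K/W
R_extruded polystyrene = ln(212.8/147.8)/(2π×0.0262×8.06) = 0.2747 K/W
R_glass-fibre batt = ln(272.8/212.8)/(2π×0.0405×8.06) = 0.1211 K/W
R_total = 0.3958 K/W
Q = ΔT/R_total = 95/0.3958
Q = 240 W
T_interface = T_inner − Q·ΣR(inner→interface) = 97 − 240×0.2747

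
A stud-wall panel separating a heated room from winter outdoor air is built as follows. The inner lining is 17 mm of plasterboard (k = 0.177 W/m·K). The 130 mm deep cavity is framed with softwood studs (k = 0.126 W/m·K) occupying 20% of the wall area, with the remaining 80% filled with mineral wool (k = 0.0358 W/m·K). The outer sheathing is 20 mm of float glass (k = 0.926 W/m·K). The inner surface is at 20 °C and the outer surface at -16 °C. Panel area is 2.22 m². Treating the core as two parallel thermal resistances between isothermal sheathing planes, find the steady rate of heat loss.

Sheathing layers in series; stud and cavity paths in parallel between them.
R_inner = 0.017/(0.177×2.22) = 0.04326 K/W
R_stud  = 0.13/(0.126×0.2×2.22) = 2.324 K/W
R_cav   = 0.13/(0.0358×0.8×2.22) = 2.045 K/W
1/R_core = 1/R_stud + 1/R_cav → R_core = 1.088 K/W
R_outer = 0.02/(0.926×2.22) = 0.009729 K/W
R_total = 1.141 K/W
Q = ΔT/R_total = 36/1.141

Q ≈ 31.6 W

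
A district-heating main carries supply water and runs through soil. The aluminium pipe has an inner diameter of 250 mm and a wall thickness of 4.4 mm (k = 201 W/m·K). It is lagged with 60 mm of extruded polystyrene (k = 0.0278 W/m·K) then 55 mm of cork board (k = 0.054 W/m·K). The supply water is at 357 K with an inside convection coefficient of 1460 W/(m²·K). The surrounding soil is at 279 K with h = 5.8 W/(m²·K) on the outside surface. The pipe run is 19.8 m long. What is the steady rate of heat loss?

Per-layer cylindrical resistances, series-summed:
R_inner film = 1/(h_i·2πr₁L) = 1/(1460×2π×0.125×19.8) = 4.404×10^-5 K/W
R_aluminium pipe wall = ln(129.4/125)/(2π×201×19.8) = 1.383×10^-6 K/W
R_extruded polystyrene = ln(189.4/129.4)/(2π×0.0278×19.8) = 0.1101 K/W
R_cork board = ln(244.4/189.4)/(2π×0.054×19.8) = 0.03795 K/W
R_outer film = 1/(h_o·2πr_oL) = 1/(5.8×2π×0.2444×19.8) = 0.005671 K/W
R_total = 0.1538 K/W
Q = ΔT/R_total = 78/0.1538

Q ≈ 507 W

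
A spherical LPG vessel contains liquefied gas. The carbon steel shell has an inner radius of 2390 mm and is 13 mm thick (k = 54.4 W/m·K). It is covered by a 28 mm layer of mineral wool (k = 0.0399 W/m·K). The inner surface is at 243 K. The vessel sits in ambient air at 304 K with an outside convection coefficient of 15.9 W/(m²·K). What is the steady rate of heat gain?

Q ≈ 5860 W

Spherical conduction: R = (1/r_in − 1/r_out)/(4πk) per layer; series-sum.
R_carbon steel shell = (1/2.39 − 1/2.403)/(4π×54.4) = 3.311×10^-6 K/W
R_mineral wool = (1/2.403 − 1/2.431)/(4π×0.0399) = 0.00956 K/W
R_outer film = 1/(h·4πr_o²) = 1/(15.9×4π×2.431²) = 8.469×10^-4 K/W
R_total = 0.01041 K/W
Q = ΔT/R_total = 61/0.01041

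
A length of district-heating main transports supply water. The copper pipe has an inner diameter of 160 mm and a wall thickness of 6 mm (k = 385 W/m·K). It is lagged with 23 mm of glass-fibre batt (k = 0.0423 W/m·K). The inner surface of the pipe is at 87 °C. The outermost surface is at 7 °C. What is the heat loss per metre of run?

Cylindrical conduction, so R = ln(r₂/r₁)/(2πkL) per layer, in series:
R_copper pipe wall = ln(86/80)/(2π×385×1) = 2.99×10^-5 K/W
R_glass-fibre batt = ln(109/86)/(2π×0.0423×1) = 0.8917 K/W
R_total = 0.8918 K/W
Q = ΔT/R_total = 80/0.8918

q′ ≈ 89.7 W/m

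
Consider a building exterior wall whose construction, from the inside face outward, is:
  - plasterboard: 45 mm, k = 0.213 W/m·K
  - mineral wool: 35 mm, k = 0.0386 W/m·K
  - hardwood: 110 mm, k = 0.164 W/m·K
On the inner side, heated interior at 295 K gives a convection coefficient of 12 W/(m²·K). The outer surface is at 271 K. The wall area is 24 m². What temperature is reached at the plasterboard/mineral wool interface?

Thermal resistances in series:
R_inner film = 1/(h_i·A) = 1/(12×24) = 0.003472 K/W
R_plasterboard = L/(kA) = 0.045/(0.213×24) = 0.008803 K/W
R_mineral wool = L/(kA) = 0.035/(0.0386×24) = 0.03778 K/W
R_hardwood = L/(kA) = 0.11/(0.164×24) = 0.02795 K/W
R_total = 0.078 K/W;  Q = ΔT/R_total = 24/0.078 = 307.7 W
T_interface = T_inner − Q·ΣR(inner→interface) = 295 − 308×0.01228

T ≈ 291 K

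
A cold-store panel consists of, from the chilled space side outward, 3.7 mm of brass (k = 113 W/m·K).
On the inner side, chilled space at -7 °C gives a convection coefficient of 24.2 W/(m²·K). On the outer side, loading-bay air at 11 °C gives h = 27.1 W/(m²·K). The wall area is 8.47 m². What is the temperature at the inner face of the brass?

T ≈ 2.5 °C

Series thermal resistances:
R_inner film = 1/(h_i·A) = 1/(24.2×8.47) = 0.004879 K/W
R_brass = L/(kA) = 0.0037/(113×8.47) = 3.866×10^-6 K/W
R_outer film = 1/(h_o·A) = 1/(27.1×8.47) = 0.004357 K/W
R_total = 0.009239 K/W;  Q = ΔT/R_total = 18/0.009239 = 1948 W
T_interface = T_inner + Q·ΣR(inner→interface) = -7 + 1950×0.004879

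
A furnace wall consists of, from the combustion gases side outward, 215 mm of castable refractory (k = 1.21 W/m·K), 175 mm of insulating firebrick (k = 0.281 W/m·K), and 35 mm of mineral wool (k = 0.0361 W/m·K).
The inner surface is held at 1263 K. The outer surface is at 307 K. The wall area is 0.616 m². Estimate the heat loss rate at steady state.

Q ≈ 333 W

Thermal resistances in series:
R_castable refractory = L/(kA) = 0.215/(1.21×0.616) = 0.2885 K/W
R_insulating firebrick = L/(kA) = 0.175/(0.281×0.616) = 1.011 K/W
R_mineral wool = L/(kA) = 0.035/(0.0361×0.616) = 1.574 K/W
R_total = 2.873 K/W
Q = ΔT / R_total = 956 / 2.873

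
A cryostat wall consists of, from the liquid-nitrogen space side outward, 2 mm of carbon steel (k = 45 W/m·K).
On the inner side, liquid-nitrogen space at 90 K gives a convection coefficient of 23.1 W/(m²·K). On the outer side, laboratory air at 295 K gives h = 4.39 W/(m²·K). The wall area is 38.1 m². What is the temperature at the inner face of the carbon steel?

Model the wall as resistances in series:
R_inner film = 1/(h_i·A) = 1/(23.1×38.1) = 0.001136 K/W
R_carbon steel = L/(kA) = 0.002/(45×38.1) = 1.167×10^-6 K/W
R_outer film = 1/(h_o·A) = 1/(4.39×38.1) = 0.005979 K/W
R_total = 0.007116 K/W;  Q = ΔT/R_total = 205/0.007116 = 28810 W
T_interface = T_inner + Q·ΣR(inner→interface) = 90 + 28800×0.001136

T ≈ 123 K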